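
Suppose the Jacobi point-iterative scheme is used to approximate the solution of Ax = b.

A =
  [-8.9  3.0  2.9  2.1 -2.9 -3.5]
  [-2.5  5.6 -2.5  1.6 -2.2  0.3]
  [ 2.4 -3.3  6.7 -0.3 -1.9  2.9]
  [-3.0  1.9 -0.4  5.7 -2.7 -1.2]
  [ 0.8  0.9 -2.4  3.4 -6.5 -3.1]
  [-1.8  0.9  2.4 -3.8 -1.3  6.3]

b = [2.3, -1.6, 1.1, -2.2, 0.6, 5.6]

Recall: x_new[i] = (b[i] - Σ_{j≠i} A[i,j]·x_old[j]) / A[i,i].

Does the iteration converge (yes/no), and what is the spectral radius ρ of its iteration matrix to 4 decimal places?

no, ρ = 1.1526

Split A = D + L + U, D = diag(-8.9, 5.6, 6.7, 5.7, -6.5, 6.3).
Jacobi: T = -D⁻¹(L+U), T[2,4] = -(-1.9)/(6.7) = +0.2836; T[2,2] = 0.
  T[0,:] = [+0.0000  +0.3371  +0.3258  +0.2360  -0.3258  -0.3933]
  T[1,:] = [+0.4464  +0.0000  +0.4464  -0.2857  +0.3929  -0.0536]
  T[2,:] = [-0.3582  +0.4925  +0.0000  +0.0448  +0.2836  -0.4328]
  T[3,:] = [+0.5263  -0.3333  +0.0702  +0.0000  +0.4737  +0.2105]
  T[4,:] = [+0.1231  +0.1385  -0.3692  +0.5231  +0.0000  -0.4769]
  T[5,:] = [+0.2857  -0.1429  -0.3810  +0.6032  +0.2063  +0.0000]
moduli |λ_i(T)| = 1.1526, 0.5756, 0.5756, 0.4412, 0.4412, 0.0591.
ρ = 1.1526; 1.1526 > 1, so it fails to converge.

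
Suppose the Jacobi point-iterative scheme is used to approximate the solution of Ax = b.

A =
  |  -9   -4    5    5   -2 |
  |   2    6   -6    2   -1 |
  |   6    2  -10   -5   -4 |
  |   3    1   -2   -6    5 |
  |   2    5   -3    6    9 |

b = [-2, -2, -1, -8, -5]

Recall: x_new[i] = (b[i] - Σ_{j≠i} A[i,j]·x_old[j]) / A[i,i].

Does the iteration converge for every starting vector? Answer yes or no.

no

Diagonal D = diag(-9, 6, -10, -6, 9); L, U strict lower/upper.
T_J = -D⁻¹(L+U): T[3,4] = -(5)/(-6) = +0.8333; T[3,3] = 0.
  T[0,:] = [+0.0000, -0.4444, +0.5556, +0.5556, -0.2222]
  T[1,:] = [-0.3333, +0.0000, +1.0000, -0.3333, +0.1667]
  T[2,:] = [+0.6000, +0.2000, +0.0000, -0.5000, -0.4000]
  T[3,:] = [+0.5000, +0.1667, -0.3333, +0.0000, +0.8333]
  T[4,:] = [-0.2222, -0.5556, +0.3333, -0.6667, +0.0000]
moduli |λ_i(T)| = 1.2777, 0.9485, 0.9485, 0.6883, 0.6883.
ρ = 1.2777; 1.2777 > 1: divergent.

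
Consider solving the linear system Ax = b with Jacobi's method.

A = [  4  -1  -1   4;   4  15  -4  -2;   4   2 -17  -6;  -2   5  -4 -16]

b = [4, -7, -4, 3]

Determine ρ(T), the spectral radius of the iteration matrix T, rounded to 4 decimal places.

A = D + L + U where D = diag(4, 15, -17, -16).
Jacobi T = -D⁻¹(L+U): T[1,3] = -(-2)/(15) = +0.1333; T[1,1] = 0.
  T[0,:] = [+0.0000  +0.2500  +0.2500  -1.0000]
  T[1,:] = [-0.2667  +0.0000  +0.2667  +0.1333]
  T[2,:] = [+0.2353  +0.1176  +0.0000  -0.3529]
  T[3,:] = [-0.1250  +0.3125  -0.2500  +0.0000]
|λ(T)| sorted: 0.6489, 0.4920, 0.4920, 0.1280.
spectral radius ρ = 0.6489; 0.6489 < 1: convergent.

0.6489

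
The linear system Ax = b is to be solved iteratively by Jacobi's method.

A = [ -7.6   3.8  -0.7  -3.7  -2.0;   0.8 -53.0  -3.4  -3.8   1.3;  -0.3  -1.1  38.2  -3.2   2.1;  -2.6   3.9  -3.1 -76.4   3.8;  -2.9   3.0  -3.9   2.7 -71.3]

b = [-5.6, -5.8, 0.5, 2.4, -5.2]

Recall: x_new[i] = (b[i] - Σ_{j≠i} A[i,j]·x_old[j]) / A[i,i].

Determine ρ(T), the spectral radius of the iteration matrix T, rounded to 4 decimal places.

Diagonal D = diag(-7.6, -53, 38.2, -76.4, -71.3); L, U strict lower/upper.
Jacobi T = -D⁻¹(L+U): T[3,2] = -(-3.1)/(-76.4) = -0.0406; T[3,3] = 0.
  T[0,:] = [+0.0000 +0.5000 -0.0921 -0.4868 -0.2632]
  T[1,:] = [+0.0151 +0.0000 -0.0642 -0.0717 +0.0245]
  T[2,:] = [+0.0079 +0.0288 +0.0000 +0.0838 -0.0550]
  T[3,:] = [-0.0340 +0.0510 -0.0406 +0.0000 +0.0497]
  T[4,:] = [-0.0407 +0.0421 -0.0547 +0.0379 +0.0000]
moduli |λ_i(T)| = 0.2055, 0.1646, 0.0753, 0.0753, 0.0618.
ρ = 0.2055; 0.2055 < 1: convergent.

0.2055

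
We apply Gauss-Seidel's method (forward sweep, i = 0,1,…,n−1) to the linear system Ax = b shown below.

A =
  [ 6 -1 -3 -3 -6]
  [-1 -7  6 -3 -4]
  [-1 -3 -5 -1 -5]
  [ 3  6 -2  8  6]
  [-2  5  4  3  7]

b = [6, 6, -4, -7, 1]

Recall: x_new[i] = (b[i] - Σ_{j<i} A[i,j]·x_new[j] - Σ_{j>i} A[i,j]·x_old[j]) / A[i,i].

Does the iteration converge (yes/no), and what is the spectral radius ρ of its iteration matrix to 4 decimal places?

Write A = D+L+U with D = diag(6, -7, -5, 8, 7).
GS T = -(D+L)⁻¹U: row 0 first, T[0,1] = -(-1)/(6) = +0.1667; later rows by forward substitution.
  T[0,:] = [+0.0000  +0.1667  +0.5000  +0.5000  +1.0000]
  T[1,:] = [+0.0000  -0.0238  +0.7857  -0.5000  -0.7143]
  T[2,:] = [+0.0000  -0.0190  -0.5714  +0.0000  -0.7714]
  T[3,:] = [+0.0000  -0.0494  -0.9196  +0.1875  -0.7821]
  T[4,:] = [+0.0000  +0.0967  +0.3023  +0.4196  +1.5719]
|roots of det(T-λI)|: 1.2327, 0.2657, 0.1367, 0.1367, 0.0000.
ρ(T) = max|λ| = 1.2327; 1.2327 > 1, so it fails to converge.

no, ρ = 1.2327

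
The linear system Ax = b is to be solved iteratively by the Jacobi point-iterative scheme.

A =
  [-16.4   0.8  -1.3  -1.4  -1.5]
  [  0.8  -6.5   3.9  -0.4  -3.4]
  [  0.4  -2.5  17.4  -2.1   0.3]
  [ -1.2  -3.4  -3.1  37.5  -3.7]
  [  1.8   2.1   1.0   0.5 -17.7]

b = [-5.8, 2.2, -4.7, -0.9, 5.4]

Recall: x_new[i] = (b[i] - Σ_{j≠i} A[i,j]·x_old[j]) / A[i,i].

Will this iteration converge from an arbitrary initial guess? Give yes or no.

Split A = D + L + U, D = diag(-16.4, -6.5, 17.4, 37.5, -17.7).
T_J = -D⁻¹(L+U): T[2,1] = -(-2.5)/(17.4) = +0.1437; T[2,2] = 0.
  T[0,:] = [+0.0000 +0.0488 -0.0793 -0.0854 -0.0915]
  T[1,:] = [+0.1231 +0.0000 +0.6000 -0.0615 -0.5231]
  T[2,:] = [-0.0230 +0.1437 +0.0000 +0.1207 -0.0172]
  T[3,:] = [+0.0320 +0.0907 +0.0827 +0.0000 +0.0987]
  T[4,:] = [+0.1017 +0.1186 +0.0565 +0.0282 +0.0000]
eigenvalue magnitudes: 0.2783, 0.2322, 0.2254, 0.2254, 0.0806.
ρ = 0.2783; 0.2783 < 1 ⇒ converges.

yes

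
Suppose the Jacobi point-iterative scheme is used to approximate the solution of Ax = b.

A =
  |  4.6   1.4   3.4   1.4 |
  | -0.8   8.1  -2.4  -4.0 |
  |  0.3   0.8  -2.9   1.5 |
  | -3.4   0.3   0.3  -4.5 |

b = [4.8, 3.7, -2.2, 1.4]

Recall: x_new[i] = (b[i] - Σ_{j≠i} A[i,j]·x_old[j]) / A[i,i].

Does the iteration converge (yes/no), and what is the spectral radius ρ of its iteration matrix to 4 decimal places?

Split A = D + L + U, D = diag(4.6, 8.1, -2.9, -4.5).
Jacobi: T = -D⁻¹(L+U), T[3,0] = -(-3.4)/(-4.5) = -0.7556; T[3,3] = 0.
  T[0,:] = [+0.0000, -0.3043, -0.7391, -0.3043]
  T[1,:] = [+0.0988, +0.0000, +0.2963, +0.4938]
  T[2,:] = [+0.1034, +0.2759, +0.0000, +0.5172]
  T[3,:] = [-0.7556, +0.0667, +0.0667, +0.0000]
eigenvalue magnitudes: 0.9026, 0.6084, 0.6084, 0.2735.
ρ = 0.9026; 0.9026 < 1 ⇒ converges.

yes, ρ = 0.9026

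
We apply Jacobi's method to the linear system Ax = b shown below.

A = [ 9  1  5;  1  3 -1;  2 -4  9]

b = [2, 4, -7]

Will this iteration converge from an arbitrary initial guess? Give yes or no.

yes

Let D = diag(9, 3, 9); L, U the strict triangles.
Jacobi: T = -D⁻¹(L+U), T[1,2] = -(-1)/(3) = +0.3333; T[1,1] = 0.
  T[0,:] = [+0.0000  -0.1111  -0.5556]
  T[1,:] = [-0.3333  +0.0000  +0.3333]
  T[2,:] = [-0.2222  +0.4444  +0.0000]
eigenvalue magnitudes: 0.6667, 0.3685, 0.3685.
spectral radius ρ = 0.6667; 0.6667 < 1: convergent.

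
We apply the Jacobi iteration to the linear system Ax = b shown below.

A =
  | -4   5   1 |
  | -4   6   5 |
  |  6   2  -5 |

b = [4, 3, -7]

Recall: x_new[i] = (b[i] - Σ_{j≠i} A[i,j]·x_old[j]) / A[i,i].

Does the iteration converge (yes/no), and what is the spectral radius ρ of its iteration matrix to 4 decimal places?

A = D + L + U where D = diag(-4, 6, -5).
Jacobi: T = -D⁻¹(L+U), T[0,2] = -(1)/(-4) = +0.2500; T[0,0] = 0.
  T[0,:] = [+0.0000 +1.2500 +0.2500]
  T[1,:] = [+0.6667 +0.0000 -0.8333]
  T[2,:] = [+1.2000 +0.4000 +0.0000]
|roots of det(T-λI)|: 1.3061, 0.9518, 0.9518.
ρ = 1.3061; 1.3061 > 1: divergent.

no, ρ = 1.3061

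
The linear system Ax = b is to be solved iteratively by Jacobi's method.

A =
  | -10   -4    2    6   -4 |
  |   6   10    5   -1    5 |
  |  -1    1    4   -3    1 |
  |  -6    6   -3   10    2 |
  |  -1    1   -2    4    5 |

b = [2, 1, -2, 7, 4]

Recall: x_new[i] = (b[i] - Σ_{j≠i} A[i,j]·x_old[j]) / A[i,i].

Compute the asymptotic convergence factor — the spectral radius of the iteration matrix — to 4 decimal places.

Split A = D + L + U, D = diag(-10, 10, 4, 10, 5).
T_J = -D⁻¹(L+U): T[2,1] = -(1)/(4) = -0.2500; T[2,2] = 0.
  T[0,:] = [+0.0000  -0.4000  +0.2000  +0.6000  -0.4000]
  T[1,:] = [-0.6000  +0.0000  -0.5000  +0.1000  -0.5000]
  T[2,:] = [+0.2500  -0.2500  +0.0000  +0.7500  -0.2500]
  T[3,:] = [+0.6000  -0.6000  +0.3000  +0.0000  -0.2000]
  T[4,:] = [+0.2000  -0.2000  +0.4000  -0.8000  +0.0000]
|eigenvalues of T|: 1.2424, 0.7096, 0.3112, 0.2767, 0.2767.
ρ = 1.2424; 1.2424 > 1 ⇒ diverges.

1.2424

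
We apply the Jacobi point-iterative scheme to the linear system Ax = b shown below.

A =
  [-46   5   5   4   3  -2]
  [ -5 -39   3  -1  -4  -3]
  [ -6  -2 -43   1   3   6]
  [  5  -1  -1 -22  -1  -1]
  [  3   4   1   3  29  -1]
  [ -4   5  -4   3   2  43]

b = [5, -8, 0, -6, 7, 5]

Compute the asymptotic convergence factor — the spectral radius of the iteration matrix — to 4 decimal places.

0.2146

Let D = diag(-46, -39, -43, -22, 29, 43); L, U the strict triangles.
Jacobi T = -D⁻¹(L+U): T[5,1] = -(5)/(43) = -0.1163; T[5,5] = 0.
  T[0,:] = [+0.0000, +0.1087, +0.1087, +0.0870, +0.0652, -0.0435]
  T[1,:] = [-0.1282, +0.0000, +0.0769, -0.0256, -0.1026, -0.0769]
  T[2,:] = [-0.1395, -0.0465, +0.0000, +0.0233, +0.0698, +0.1395]
  T[3,:] = [+0.2273, -0.0455, -0.0455, +0.0000, -0.0455, -0.0455]
  T[4,:] = [-0.1034, -0.1379, -0.0345, -0.1034, +0.0000, +0.0345]
  T[5,:] = [+0.0930, -0.1163, +0.0930, -0.0698, -0.0465, +0.0000]
|roots of det(T-λI)|: 0.2146, 0.1622, 0.1622, 0.1567, 0.0717, 0.0717.
spectral radius ρ = 0.2146; 0.2146 < 1, so it converges for any x₀.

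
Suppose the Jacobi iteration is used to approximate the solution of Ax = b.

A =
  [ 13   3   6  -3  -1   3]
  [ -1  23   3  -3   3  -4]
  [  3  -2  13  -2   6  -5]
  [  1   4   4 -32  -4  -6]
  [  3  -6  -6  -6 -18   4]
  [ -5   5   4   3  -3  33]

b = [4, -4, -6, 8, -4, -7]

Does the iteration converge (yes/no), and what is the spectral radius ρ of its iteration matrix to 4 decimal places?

A = D + L + U where D = diag(13, 23, 13, -32, -18, 33).
Jacobi: T = -D⁻¹(L+U), T[4,1] = -(-6)/(-18) = -0.3333; T[4,4] = 0.
  T[0,:] = [+0.0000  -0.2308  -0.4615  +0.2308  +0.0769  -0.2308]
  T[1,:] = [+0.0435  +0.0000  -0.1304  +0.1304  -0.1304  +0.1739]
  T[2,:] = [-0.2308  +0.1538  +0.0000  +0.1538  -0.4615  +0.3846]
  T[3,:] = [+0.0312  +0.1250  +0.1250  +0.0000  -0.1250  -0.1875]
  T[4,:] = [+0.1667  -0.3333  -0.3333  -0.3333  +0.0000  +0.2222]
  T[5,:] = [+0.1515  -0.1515  -0.1212  -0.0909  +0.0909  +0.0000]
|λ(T)| sorted: 0.5819, 0.4875, 0.2945, 0.2112, 0.2112, 0.0418.
spectral radius ρ = 0.5819; 0.5819 < 1 ⇒ converges.

yes, ρ = 0.5819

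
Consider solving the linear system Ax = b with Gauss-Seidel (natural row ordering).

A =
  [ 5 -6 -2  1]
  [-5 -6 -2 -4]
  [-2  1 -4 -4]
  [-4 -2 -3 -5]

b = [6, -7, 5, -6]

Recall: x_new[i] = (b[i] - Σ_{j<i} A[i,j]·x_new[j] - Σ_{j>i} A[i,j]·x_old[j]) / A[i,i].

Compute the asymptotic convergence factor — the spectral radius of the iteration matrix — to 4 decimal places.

1.4771

A = D + L + U where D = diag(5, -6, -4, -5).
Gauss-Seidel: T = -(D+L)⁻¹U, row 0 first, T[0,2] = -(-2)/(5) = +0.4000; later rows by forward substitution.
  T[0,:] = [+0.0000 +1.2000 +0.4000 -0.2000]
  T[1,:] = [+0.0000 -1.0000 -0.6667 -0.5000]
  T[2,:] = [+0.0000 -0.8500 -0.3667 -1.0250]
  T[3,:] = [+0.0000 -0.0500 +0.1667 +0.9750]
|λ(T)| sorted: 1.4771, 0.8218, 0.2636, 0.0000.
ρ(T) = max|λ| = 1.4771; 1.4771 > 1 ⇒ diverges.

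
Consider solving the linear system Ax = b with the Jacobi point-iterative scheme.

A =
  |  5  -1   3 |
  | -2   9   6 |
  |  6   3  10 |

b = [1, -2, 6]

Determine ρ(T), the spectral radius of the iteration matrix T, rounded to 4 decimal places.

Write A = D+L+U with D = diag(5, 9, 10).
Jacobi T = -D⁻¹(L+U): T[0,2] = -(3)/(5) = -0.6000; T[0,0] = 0.
  T[0,:] = [+0.0000, +0.2000, -0.6000]
  T[1,:] = [+0.2222, +0.0000, -0.6667]
  T[2,:] = [-0.6000, -0.3000, +0.0000]
eigenvalue magnitudes: 0.8623, 0.6474, 0.2150.
ρ = 0.8623; 0.8623 < 1 ⇒ converges.

0.8623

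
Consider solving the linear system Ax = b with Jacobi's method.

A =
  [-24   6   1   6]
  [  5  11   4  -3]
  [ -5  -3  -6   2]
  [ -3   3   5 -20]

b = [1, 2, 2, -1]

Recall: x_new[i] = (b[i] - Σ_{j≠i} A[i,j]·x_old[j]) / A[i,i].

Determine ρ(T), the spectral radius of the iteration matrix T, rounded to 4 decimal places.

0.5600

Diagonal D = diag(-24, 11, -6, -20); L, U strict lower/upper.
T_J = -D⁻¹(L+U): T[1,2] = -(4)/(11) = -0.3636; T[1,1] = 0.
  T[0,:] = [+0.0000, +0.2500, +0.0417, +0.2500]
  T[1,:] = [-0.4545, +0.0000, -0.3636, +0.2727]
  T[2,:] = [-0.8333, -0.5000, +0.0000, +0.3333]
  T[3,:] = [-0.1500, +0.1500, +0.2500, +0.0000]
|eigenvalues of T|: 0.5600, 0.4327, 0.3719, 0.3719.
ρ(T) = max|λ| = 0.5600; 0.5600 < 1: convergent.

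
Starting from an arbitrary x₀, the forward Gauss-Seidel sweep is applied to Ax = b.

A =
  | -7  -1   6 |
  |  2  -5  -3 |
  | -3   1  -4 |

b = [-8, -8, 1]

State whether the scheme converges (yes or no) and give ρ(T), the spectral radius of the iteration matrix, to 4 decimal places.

yes, ρ = 0.6681

Diagonal D = diag(-7, -5, -4); L, U strict lower/upper.
T_GS = -(D+L)⁻¹U: row 0 first, T[0,2] = -(6)/(-7) = +0.8571; later rows by forward substitution.
  T[0,:] = [+0.0000 -0.1429 +0.8571]
  T[1,:] = [+0.0000 -0.0571 -0.2571]
  T[2,:] = [+0.0000 +0.0929 -0.7071]
|roots of det(T-λI)|: 0.6681, 0.0962, 0.0000.
spectral radius ρ = 0.6681; 0.6681 < 1, so it converges for any x₀.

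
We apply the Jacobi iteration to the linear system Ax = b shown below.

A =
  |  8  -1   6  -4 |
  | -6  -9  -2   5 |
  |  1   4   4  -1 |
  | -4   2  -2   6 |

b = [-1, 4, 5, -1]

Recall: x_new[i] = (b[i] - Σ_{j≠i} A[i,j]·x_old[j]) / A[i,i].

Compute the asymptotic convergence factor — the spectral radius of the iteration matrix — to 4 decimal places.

1.1626

Split A = D + L + U, D = diag(8, -9, 4, 6).
Jacobi: T = -D⁻¹(L+U), T[3,2] = -(-2)/(6) = +0.3333; T[3,3] = 0.
  T[0,:] = [+0.0000, +0.1250, -0.7500, +0.5000]
  T[1,:] = [-0.6667, +0.0000, -0.2222, +0.5556]
  T[2,:] = [-0.2500, -1.0000, +0.0000, +0.2500]
  T[3,:] = [+0.6667, -0.3333, +0.3333, +0.0000]
|roots of det(T-λI)|: 1.1626, 0.6756, 0.6756, 0.5561.
ρ(T) = max|λ| = 1.1626; 1.1626 > 1 ⇒ diverges.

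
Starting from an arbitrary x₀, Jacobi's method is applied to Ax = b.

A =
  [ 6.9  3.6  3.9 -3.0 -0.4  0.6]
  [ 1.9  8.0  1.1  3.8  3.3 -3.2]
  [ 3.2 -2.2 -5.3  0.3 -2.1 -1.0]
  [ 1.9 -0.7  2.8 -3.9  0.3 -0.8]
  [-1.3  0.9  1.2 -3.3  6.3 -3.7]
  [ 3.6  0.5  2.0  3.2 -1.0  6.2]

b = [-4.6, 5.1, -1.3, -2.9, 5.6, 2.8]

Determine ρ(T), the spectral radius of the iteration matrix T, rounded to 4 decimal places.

1.1430

A = D + L + U where D = diag(6.9, 8, -5.3, -3.9, 6.3, 6.2).
Jacobi T = -D⁻¹(L+U): T[1,3] = -(3.8)/(8) = -0.4750; T[1,1] = 0.
  T[0,:] = [+0.0000, -0.5217, -0.5652, +0.4348, +0.0580, -0.0870]
  T[1,:] = [-0.2375, +0.0000, -0.1375, -0.4750, -0.4125, +0.4000]
  T[2,:] = [+0.6038, -0.4151, +0.0000, +0.0566, -0.3962, -0.1887]
  T[3,:] = [+0.4872, -0.1795, +0.7179, +0.0000, +0.0769, -0.2051]
  T[4,:] = [+0.2063, -0.1429, -0.1905, +0.5238, +0.0000, +0.5873]
  T[5,:] = [-0.5806, -0.0806, -0.3226, -0.5161, +0.1613, +0.0000]
|λ(T)| sorted: 1.1430, 0.7217, 0.7217, 0.3791, 0.3747, 0.3747.
ρ = 1.1430; 1.1430 > 1: divergent.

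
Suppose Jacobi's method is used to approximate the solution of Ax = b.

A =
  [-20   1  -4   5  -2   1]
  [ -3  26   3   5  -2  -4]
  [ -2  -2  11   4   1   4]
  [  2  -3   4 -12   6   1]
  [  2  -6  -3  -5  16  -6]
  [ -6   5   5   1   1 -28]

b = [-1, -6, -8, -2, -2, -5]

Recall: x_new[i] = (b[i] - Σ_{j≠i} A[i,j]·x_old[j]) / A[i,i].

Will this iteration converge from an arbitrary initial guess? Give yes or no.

Write A = D+L+U with D = diag(-20, 26, 11, -12, 16, -28).
Jacobi T = -D⁻¹(L+U): T[4,3] = -(-5)/(16) = +0.3125; T[4,4] = 0.
  T[0,:] = [+0.0000  +0.0500  -0.2000  +0.2500  -0.1000  +0.0500]
  T[1,:] = [+0.1154  +0.0000  -0.1154  -0.1923  +0.0769  +0.1538]
  T[2,:] = [+0.1818  +0.1818  +0.0000  -0.3636  -0.0909  -0.3636]
  T[3,:] = [+0.1667  -0.2500  +0.3333  +0.0000  +0.5000  +0.0833]
  T[4,:] = [-0.1250  +0.3750  +0.1875  +0.3125  +0.0000  +0.3750]
  T[5,:] = [-0.2143  +0.1786  +0.1786  +0.0357  +0.0357  +0.0000]
|roots of det(T-λI)|: 0.6164, 0.4548, 0.4548, 0.2968, 0.2968, 0.1404.
ρ = 0.6164; 0.6164 < 1 ⇒ converges.

yes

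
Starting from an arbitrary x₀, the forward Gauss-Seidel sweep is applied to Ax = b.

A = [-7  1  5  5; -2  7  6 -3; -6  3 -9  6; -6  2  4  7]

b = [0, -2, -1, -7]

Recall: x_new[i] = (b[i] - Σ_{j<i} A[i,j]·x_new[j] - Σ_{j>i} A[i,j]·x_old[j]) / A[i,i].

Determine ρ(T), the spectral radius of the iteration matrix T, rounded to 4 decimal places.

A = D + L + U where D = diag(-7, 7, -9, 7).
T_GS = -(D+L)⁻¹U: row 0 first, T[0,2] = -(5)/(-7) = +0.7143; later rows by forward substitution.
  T[0,:] = [+0.0000 +0.1429 +0.7143 +0.7143]
  T[1,:] = [+0.0000 +0.0408 -0.6531 +0.6327]
  T[2,:] = [+0.0000 -0.0816 -0.6939 +0.4014]
  T[3,:] = [+0.0000 +0.1574 +1.1953 +0.2021]
|roots of det(T-λI)|: 1.1759, 0.6306, 0.0944, 0.0000.
ρ(T) = max|λ| = 1.1759; 1.1759 > 1: divergent.

1.1759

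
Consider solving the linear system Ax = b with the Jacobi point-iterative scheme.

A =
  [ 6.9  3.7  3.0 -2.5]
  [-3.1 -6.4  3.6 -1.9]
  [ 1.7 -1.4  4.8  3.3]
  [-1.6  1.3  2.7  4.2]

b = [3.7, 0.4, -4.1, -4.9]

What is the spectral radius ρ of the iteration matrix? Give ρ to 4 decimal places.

Split A = D + L + U, D = diag(6.9, -6.4, 4.8, 4.2).
T_J = -D⁻¹(L+U): T[2,0] = -(1.7)/(4.8) = -0.3542; T[2,2] = 0.
  T[0,:] = [+0.0000  -0.5362  -0.4348  +0.3623]
  T[1,:] = [-0.4844  +0.0000  +0.5625  -0.2969]
  T[2,:] = [-0.3542  +0.2917  +0.0000  -0.6875]
  T[3,:] = [+0.3810  -0.3095  -0.6429  +0.0000]
moduli |λ_i(T)| = 1.3356, 0.6625, 0.4948, 0.1783.
ρ(T) = max|λ| = 1.3356; 1.3356 > 1 ⇒ diverges.

1.3356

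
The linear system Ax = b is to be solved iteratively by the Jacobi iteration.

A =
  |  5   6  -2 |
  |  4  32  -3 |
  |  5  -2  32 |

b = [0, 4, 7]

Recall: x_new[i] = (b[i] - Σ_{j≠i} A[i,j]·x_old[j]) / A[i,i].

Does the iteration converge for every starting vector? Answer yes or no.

yes

Write A = D+L+U with D = diag(5, 32, 32).
T_J = -D⁻¹(L+U): T[1,0] = -(4)/(32) = -0.1250; T[1,1] = 0.
  T[0,:] = [+0.0000  -1.2000  +0.4000]
  T[1,:] = [-0.1250  +0.0000  +0.0938]
  T[2,:] = [-0.1562  +0.0625  +0.0000]
moduli |λ_i(T)| = 0.3647, 0.1991, 0.1991.
ρ(T) = max|λ| = 0.3647; 0.3647 < 1: convergent.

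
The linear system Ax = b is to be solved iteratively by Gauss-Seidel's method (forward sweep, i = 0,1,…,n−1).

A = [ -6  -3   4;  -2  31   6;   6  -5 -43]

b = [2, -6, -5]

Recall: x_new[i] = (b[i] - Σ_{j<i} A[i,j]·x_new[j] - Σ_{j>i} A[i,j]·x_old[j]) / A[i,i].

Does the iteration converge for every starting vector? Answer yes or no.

A = D + L + U where D = diag(-6, 31, -43).
GS T = -(D+L)⁻¹U: row 0 first, T[0,1] = -(-3)/(-6) = -0.5000; later rows by forward substitution.
  T[0,:] = [+0.0000 -0.5000 +0.6667]
  T[1,:] = [+0.0000 -0.0323 -0.1505]
  T[2,:] = [+0.0000 -0.0660 +0.1105]
|roots of det(T-λI)|: 0.1618, 0.0835, 0.0000.
spectral radius ρ = 0.1618; 0.1618 < 1: convergent.

yes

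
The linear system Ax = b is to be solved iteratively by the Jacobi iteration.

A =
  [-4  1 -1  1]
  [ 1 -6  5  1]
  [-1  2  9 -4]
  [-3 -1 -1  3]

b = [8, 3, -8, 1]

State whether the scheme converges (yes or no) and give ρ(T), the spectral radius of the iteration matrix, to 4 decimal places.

yes, ρ = 0.7949

Let D = diag(-4, -6, 9, 3); L, U the strict triangles.
T_J = -D⁻¹(L+U): T[1,3] = -(1)/(-6) = +0.1667; T[1,1] = 0.
  T[0,:] = [+0.0000 +0.2500 -0.2500 +0.2500]
  T[1,:] = [+0.1667 +0.0000 +0.8333 +0.1667]
  T[2,:] = [+0.1111 -0.2222 +0.0000 +0.4444]
  T[3,:] = [+1.0000 +0.3333 +0.3333 +0.0000]
eigenvalue magnitudes: 0.7949, 0.6739, 0.5176, 0.5176.
spectral radius ρ = 0.7949; 0.7949 < 1 ⇒ converges.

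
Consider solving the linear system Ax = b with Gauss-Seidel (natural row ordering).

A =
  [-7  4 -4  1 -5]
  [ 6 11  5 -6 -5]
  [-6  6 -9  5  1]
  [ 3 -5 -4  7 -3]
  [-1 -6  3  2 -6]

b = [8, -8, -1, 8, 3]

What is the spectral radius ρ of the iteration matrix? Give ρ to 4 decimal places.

Write A = D+L+U with D = diag(-7, 11, -9, 7, -6).
GS T = -(D+L)⁻¹U: row 0 first, T[0,4] = -(-5)/(-7) = -0.7143; later rows by forward substitution.
  T[0,:] = [+0.0000  +0.5714  -0.5714  +0.1429  -0.7143]
  T[1,:] = [+0.0000  -0.3117  -0.1429  +0.4675  +0.8442]
  T[2,:] = [+0.0000  -0.5887  +0.2857  +0.7720  +1.1501]
  T[3,:] = [+0.0000  -0.8040  +0.3061  +0.7139  +1.9948]
  T[4,:] = [+0.0000  -0.3459  +0.4830  +0.1326  +0.5149]
moduli |λ_i(T)| = 1.4938, 0.4472, 0.4472, 0.0345, 0.0000.
spectral radius ρ = 1.4938; 1.4938 > 1: divergent.

1.4938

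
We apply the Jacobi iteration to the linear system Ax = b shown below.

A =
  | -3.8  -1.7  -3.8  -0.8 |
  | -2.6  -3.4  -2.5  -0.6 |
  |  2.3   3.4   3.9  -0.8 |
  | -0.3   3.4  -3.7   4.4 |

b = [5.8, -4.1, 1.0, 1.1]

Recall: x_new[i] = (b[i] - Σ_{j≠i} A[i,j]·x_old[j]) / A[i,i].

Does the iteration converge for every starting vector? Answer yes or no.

no

Diagonal D = diag(-3.8, -3.4, 3.9, 4.4); L, U strict lower/upper.
Jacobi T = -D⁻¹(L+U): T[2,0] = -(2.3)/(3.9) = -0.5897; T[2,2] = 0.
  T[0,:] = [+0.0000  -0.4474  -1.0000  -0.2105]
  T[1,:] = [-0.7647  +0.0000  -0.7353  -0.1765]
  T[2,:] = [-0.5897  -0.8718  +0.0000  +0.2051]
  T[3,:] = [+0.0682  -0.7727  +0.8409  +0.0000]
eigenvalue magnitudes: 1.4650, 0.8928, 0.8928, 0.2945.
ρ(T) = max|λ| = 1.4650; 1.4650 > 1, so it fails to converge.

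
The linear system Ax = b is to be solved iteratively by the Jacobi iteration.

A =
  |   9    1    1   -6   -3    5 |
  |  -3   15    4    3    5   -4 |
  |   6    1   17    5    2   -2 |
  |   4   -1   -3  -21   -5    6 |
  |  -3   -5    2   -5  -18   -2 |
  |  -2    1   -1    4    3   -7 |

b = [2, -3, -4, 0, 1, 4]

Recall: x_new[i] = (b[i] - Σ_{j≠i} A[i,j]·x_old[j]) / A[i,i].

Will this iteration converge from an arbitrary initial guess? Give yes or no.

A = D + L + U where D = diag(9, 15, 17, -21, -18, -7).
Jacobi T = -D⁻¹(L+U): T[4,2] = -(2)/(-18) = +0.1111; T[4,4] = 0.
  T[0,:] = [+0.0000, -0.1111, -0.1111, +0.6667, +0.3333, -0.5556]
  T[1,:] = [+0.2000, +0.0000, -0.2667, -0.2000, -0.3333, +0.2667]
  T[2,:] = [-0.3529, -0.0588, +0.0000, -0.2941, -0.1176, +0.1176]
  T[3,:] = [+0.1905, -0.0476, -0.1429, +0.0000, -0.2381, +0.2857]
  T[4,:] = [-0.1667, -0.2778, +0.1111, -0.2778, +0.0000, -0.1111]
  T[5,:] = [-0.2857, +0.1429, -0.1429, +0.5714, +0.4286, +0.0000]
eigenvalue magnitudes: 0.8537, 0.4012, 0.4012, 0.3253, 0.2086, 0.2086.
ρ(T) = max|λ| = 0.8537; 0.8537 < 1: convergent.

yes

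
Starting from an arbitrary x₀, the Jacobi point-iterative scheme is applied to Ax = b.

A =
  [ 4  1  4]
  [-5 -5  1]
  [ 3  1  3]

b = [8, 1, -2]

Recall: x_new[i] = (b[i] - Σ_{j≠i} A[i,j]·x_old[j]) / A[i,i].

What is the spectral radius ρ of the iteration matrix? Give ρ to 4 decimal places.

Diagonal D = diag(4, -5, 3); L, U strict lower/upper.
Jacobi T = -D⁻¹(L+U): T[2,1] = -(1)/(3) = -0.3333; T[2,2] = 0.
  T[0,:] = [+0.0000  -0.2500  -1.0000]
  T[1,:] = [-1.0000  +0.0000  +0.2000]
  T[2,:] = [-1.0000  -0.3333  +0.0000]
|λ(T)| sorted: 1.1921, 0.9389, 0.2531.
ρ = 1.1921; 1.1921 > 1, so it fails to converge.

1.1921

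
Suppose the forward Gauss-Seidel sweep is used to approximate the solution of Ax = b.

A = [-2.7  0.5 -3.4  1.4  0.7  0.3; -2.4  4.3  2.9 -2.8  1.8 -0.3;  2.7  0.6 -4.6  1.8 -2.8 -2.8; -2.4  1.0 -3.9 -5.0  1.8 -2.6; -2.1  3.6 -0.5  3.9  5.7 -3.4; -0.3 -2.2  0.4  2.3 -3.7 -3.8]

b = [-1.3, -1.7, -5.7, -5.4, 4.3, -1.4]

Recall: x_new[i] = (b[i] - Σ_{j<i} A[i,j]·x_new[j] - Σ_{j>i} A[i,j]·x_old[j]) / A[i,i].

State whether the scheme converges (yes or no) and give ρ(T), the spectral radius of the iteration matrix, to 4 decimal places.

Write A = D+L+U with D = diag(-2.7, 4.3, -4.6, -5, 5.7, -3.8).
T_GS = -(D+L)⁻¹U: row 0 first, T[0,3] = -(1.4)/(-2.7) = +0.5185; later rows by forward substitution.
  T[0,:] = [+0.0000  +0.1852  -1.2593  +0.5185  +0.2593  +0.1111]
  T[1,:] = [+0.0000  +0.1034  -1.3773  +0.9406  -0.2739  +0.1318]
  T[2,:] = [+0.0000  +0.1222  -0.9188  +0.8183  -0.4922  -0.5263]
  T[3,:] = [+0.0000  -0.1635  +1.0456  -0.6991  +0.5647  -0.1365]
  T[4,:] = [+0.0000  +0.1255  -0.3901  +0.1471  -0.1611  +0.6014]
  T[5,:] = [+0.0000  -0.2828  +1.8128  -1.0657  +0.5849  -0.8086]
|eigenvalues of T|: 1.4933, 0.5796, 0.5796, 0.0519, 0.0318, 0.0000.
ρ(T) = max|λ| = 1.4933; 1.4933 > 1 ⇒ diverges.

no, ρ = 1.4933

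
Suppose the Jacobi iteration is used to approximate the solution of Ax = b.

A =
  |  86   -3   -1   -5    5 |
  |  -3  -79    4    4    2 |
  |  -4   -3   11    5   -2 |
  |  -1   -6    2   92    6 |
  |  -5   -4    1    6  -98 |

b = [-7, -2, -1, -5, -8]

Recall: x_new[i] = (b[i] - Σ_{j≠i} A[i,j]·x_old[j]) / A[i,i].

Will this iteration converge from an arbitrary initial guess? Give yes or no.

A = D + L + U where D = diag(86, -79, 11, 92, -98).
Jacobi: T = -D⁻¹(L+U), T[0,4] = -(5)/(86) = -0.0581; T[0,0] = 0.
  T[0,:] = [+0.0000  +0.0349  +0.0116  +0.0581  -0.0581]
  T[1,:] = [-0.0380  +0.0000  +0.0506  +0.0506  +0.0253]
  T[2,:] = [+0.3636  +0.2727  +0.0000  -0.4545  +0.1818]
  T[3,:] = [+0.0109  +0.0652  -0.0217  +0.0000  -0.0652]
  T[4,:] = [-0.0510  -0.0408  +0.0102  +0.0612  +0.0000]
|roots of det(T-λI)|: 0.2071, 0.1319, 0.0441, 0.0441, 0.0112.
ρ = 0.2071; 0.2071 < 1: convergent.

yes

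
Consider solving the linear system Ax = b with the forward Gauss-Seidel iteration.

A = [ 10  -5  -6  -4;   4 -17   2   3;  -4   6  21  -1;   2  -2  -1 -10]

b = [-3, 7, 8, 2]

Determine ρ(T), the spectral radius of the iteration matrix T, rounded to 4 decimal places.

Write A = D+L+U with D = diag(10, -17, 21, -10).
T_GS = -(D+L)⁻¹U: row 0 first, T[0,2] = -(-6)/(10) = +0.6000; later rows by forward substitution.
  T[0,:] = [+0.0000 +0.5000 +0.6000 +0.4000]
  T[1,:] = [+0.0000 +0.1176 +0.2588 +0.2706]
  T[2,:] = [+0.0000 +0.0616 +0.0403 +0.0465]
  T[3,:] = [+0.0000 +0.0703 +0.0642 +0.0212]
eigenvalue magnitudes: 0.2892, 0.0879, 0.0220, 0.0000.
ρ = 0.2892; 0.2892 < 1, so it converges for any x₀.

0.2892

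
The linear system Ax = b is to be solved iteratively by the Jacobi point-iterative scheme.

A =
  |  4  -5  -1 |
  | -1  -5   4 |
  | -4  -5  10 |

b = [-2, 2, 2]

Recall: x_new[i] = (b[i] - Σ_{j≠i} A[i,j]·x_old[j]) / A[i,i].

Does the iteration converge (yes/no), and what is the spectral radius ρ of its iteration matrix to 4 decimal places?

yes, ρ = 0.8358

Split A = D + L + U, D = diag(4, -5, 10).
Jacobi: T = -D⁻¹(L+U), T[0,2] = -(-1)/(4) = +0.2500; T[0,0] = 0.
  T[0,:] = [+0.0000  +1.2500  +0.2500]
  T[1,:] = [-0.2000  +0.0000  +0.8000]
  T[2,:] = [+0.4000  +0.5000  +0.0000]
|λ(T)| sorted: 0.8358, 0.6698, 0.6698.
spectral radius ρ = 0.8358; 0.8358 < 1 ⇒ converges.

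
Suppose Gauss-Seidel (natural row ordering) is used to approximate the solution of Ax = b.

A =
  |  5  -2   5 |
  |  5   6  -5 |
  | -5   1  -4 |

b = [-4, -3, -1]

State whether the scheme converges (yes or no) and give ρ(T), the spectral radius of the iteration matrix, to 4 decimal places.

Let D = diag(5, 6, -4); L, U the strict triangles.
T_GS = -(D+L)⁻¹U: row 0 first, T[0,2] = -(5)/(5) = -1.0000; later rows by forward substitution.
  T[0,:] = [+0.0000  +0.4000  -1.0000]
  T[1,:] = [+0.0000  -0.3333  +1.6667]
  T[2,:] = [+0.0000  -0.5833  +1.6667]
|eigenvalues of T|: 0.8333, 0.5000, 0.0000.
spectral radius ρ = 0.8333; 0.8333 < 1, so it converges for any x₀.

yes, ρ = 0.8333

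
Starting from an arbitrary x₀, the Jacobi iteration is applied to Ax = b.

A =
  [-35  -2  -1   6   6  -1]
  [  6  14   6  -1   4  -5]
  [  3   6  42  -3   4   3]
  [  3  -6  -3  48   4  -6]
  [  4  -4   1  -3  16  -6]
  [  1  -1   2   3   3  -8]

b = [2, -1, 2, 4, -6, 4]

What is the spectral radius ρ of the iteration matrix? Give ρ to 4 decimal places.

Split A = D + L + U, D = diag(-35, 14, 42, 48, 16, -8).
Jacobi T = -D⁻¹(L+U): T[5,1] = -(-1)/(-8) = -0.1250; T[5,5] = 0.
  T[0,:] = [+0.0000  -0.0571  -0.0286  +0.1714  +0.1714  -0.0286]
  T[1,:] = [-0.4286  +0.0000  -0.4286  +0.0714  -0.2857  +0.3571]
  T[2,:] = [-0.0714  -0.1429  +0.0000  +0.0714  -0.0952  -0.0714]
  T[3,:] = [-0.0625  +0.1250  +0.0625  +0.0000  -0.0833  +0.1250]
  T[4,:] = [-0.2500  +0.2500  -0.0625  +0.1875  +0.0000  +0.3750]
  T[5,:] = [+0.1250  -0.1250  +0.2500  +0.3750  +0.3750  +0.0000]
moduli |λ_i(T)| = 0.3525, 0.2953, 0.2953, 0.2631, 0.2631, 0.0067.
ρ = 0.3525; 0.3525 < 1: convergent.

0.3525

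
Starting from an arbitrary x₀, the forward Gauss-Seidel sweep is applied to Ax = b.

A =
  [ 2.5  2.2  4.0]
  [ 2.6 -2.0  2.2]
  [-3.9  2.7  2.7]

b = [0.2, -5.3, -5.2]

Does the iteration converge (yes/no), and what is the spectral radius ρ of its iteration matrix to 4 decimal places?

no, ρ = 1.6027

A = D + L + U where D = diag(2.5, -2, 2.7).
T_GS = -(D+L)⁻¹U: row 0 first, T[0,2] = -(4)/(2.5) = -1.6000; later rows by forward substitution.
  T[0,:] = [+0.0000 -0.8800 -1.6000]
  T[1,:] = [+0.0000 -1.1440 -0.9800]
  T[2,:] = [+0.0000 -0.1271 -1.3311]
eigenvalue magnitudes: 1.6027, 0.8724, 0.0000.
spectral radius ρ = 1.6027; 1.6027 > 1: divergent.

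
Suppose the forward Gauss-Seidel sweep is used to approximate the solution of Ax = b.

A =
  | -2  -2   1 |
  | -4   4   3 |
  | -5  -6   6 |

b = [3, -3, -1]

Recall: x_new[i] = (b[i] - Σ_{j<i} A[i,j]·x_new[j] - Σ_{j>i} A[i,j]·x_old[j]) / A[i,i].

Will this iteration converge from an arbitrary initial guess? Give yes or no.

no

Diagonal D = diag(-2, 4, 6); L, U strict lower/upper.
T_GS = -(D+L)⁻¹U: row 0 first, T[0,2] = -(1)/(-2) = +0.5000; later rows by forward substitution.
  T[0,:] = [+0.0000  -1.0000  +0.5000]
  T[1,:] = [+0.0000  -1.0000  -0.2500]
  T[2,:] = [+0.0000  -1.8333  +0.1667]
|eigenvalues of T|: 1.3103, 0.4770, 0.0000.
ρ = 1.3103; 1.3103 > 1 ⇒ diverges.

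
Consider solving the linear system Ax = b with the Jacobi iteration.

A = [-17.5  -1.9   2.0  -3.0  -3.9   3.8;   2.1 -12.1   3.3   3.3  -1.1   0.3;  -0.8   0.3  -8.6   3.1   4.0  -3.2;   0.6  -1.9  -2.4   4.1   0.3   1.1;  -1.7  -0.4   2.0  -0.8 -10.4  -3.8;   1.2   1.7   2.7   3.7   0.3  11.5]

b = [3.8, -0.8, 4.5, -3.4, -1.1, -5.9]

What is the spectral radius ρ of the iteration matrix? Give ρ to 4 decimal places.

0.9192

Let D = diag(-17.5, -12.1, -8.6, 4.1, -10.4, 11.5); L, U the strict triangles.
T_J = -D⁻¹(L+U): T[4,5] = -(-3.8)/(-10.4) = -0.3654; T[4,4] = 0.
  T[0,:] = [+0.0000  -0.1086  +0.1143  -0.1714  -0.2229  +0.2171]
  T[1,:] = [+0.1736  +0.0000  +0.2727  +0.2727  -0.0909  +0.0248]
  T[2,:] = [-0.0930  +0.0349  +0.0000  +0.3605  +0.4651  -0.3721]
  T[3,:] = [-0.1463  +0.4634  +0.5854  +0.0000  -0.0732  -0.2683]
  T[4,:] = [-0.1635  -0.0385  +0.1923  -0.0769  +0.0000  -0.3654]
  T[5,:] = [-0.1043  -0.1478  -0.2348  -0.3217  -0.0261  +0.0000]
|λ(T)| sorted: 0.9192, 0.6722, 0.1779, 0.1779, 0.1676, 0.0844.
ρ = 0.9192; 0.9192 < 1 ⇒ converges.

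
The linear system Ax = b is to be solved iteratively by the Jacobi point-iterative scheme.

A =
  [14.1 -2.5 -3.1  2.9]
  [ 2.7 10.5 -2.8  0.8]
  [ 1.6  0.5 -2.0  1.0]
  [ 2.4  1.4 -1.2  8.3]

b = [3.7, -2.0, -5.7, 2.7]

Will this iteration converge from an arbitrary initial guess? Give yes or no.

yes

Diagonal D = diag(14.1, 10.5, -2, 8.3); L, U strict lower/upper.
Jacobi T = -D⁻¹(L+U): T[3,2] = -(-1.2)/(8.3) = +0.1446; T[3,3] = 0.
  T[0,:] = [+0.0000  +0.1773  +0.2199  -0.2057]
  T[1,:] = [-0.2571  +0.0000  +0.2667  -0.0762]
  T[2,:] = [+0.8000  +0.2500  +0.0000  +0.5000]
  T[3,:] = [-0.2892  -0.1687  +0.1446  +0.0000]
moduli |λ_i(T)| = 0.6662, 0.4786, 0.1115, 0.1115.
ρ(T) = max|λ| = 0.6662; 0.6662 < 1 ⇒ converges.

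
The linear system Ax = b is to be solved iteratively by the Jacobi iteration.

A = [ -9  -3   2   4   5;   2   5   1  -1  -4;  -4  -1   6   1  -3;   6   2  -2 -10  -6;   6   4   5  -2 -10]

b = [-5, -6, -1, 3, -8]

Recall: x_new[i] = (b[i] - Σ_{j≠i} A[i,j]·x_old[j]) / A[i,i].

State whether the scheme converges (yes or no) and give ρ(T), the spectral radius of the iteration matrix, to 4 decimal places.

A = D + L + U where D = diag(-9, 5, 6, -10, -10).
Jacobi: T = -D⁻¹(L+U), T[1,3] = -(-1)/(5) = +0.2000; T[1,1] = 0.
  T[0,:] = [+0.0000  -0.3333  +0.2222  +0.4444  +0.5556]
  T[1,:] = [-0.4000  +0.0000  -0.2000  +0.2000  +0.8000]
  T[2,:] = [+0.6667  +0.1667  +0.0000  -0.1667  +0.5000]
  T[3,:] = [+0.6000  +0.2000  -0.2000  +0.0000  -0.6000]
  T[4,:] = [+0.6000  +0.4000  +0.5000  -0.2000  +0.0000]
|λ(T)| sorted: 1.2573, 0.9820, 0.5656, 0.5425, 0.2522.
ρ(T) = max|λ| = 1.2573; 1.2573 > 1: divergent.

no, ρ = 1.2573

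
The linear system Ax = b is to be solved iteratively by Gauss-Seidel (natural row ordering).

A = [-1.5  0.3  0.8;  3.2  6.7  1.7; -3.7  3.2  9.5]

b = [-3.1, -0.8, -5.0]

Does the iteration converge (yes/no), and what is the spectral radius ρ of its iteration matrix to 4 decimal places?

Diagonal D = diag(-1.5, 6.7, 9.5); L, U strict lower/upper.
GS T = -(D+L)⁻¹U: row 0 first, T[0,2] = -(0.8)/(-1.5) = +0.5333; later rows by forward substitution.
  T[0,:] = [+0.0000, +0.2000, +0.5333]
  T[1,:] = [+0.0000, -0.0955, -0.5085]
  T[2,:] = [+0.0000, +0.1101, +0.3790]
moduli |λ_i(T)| = 0.1597, 0.1237, 0.0000.
ρ = 0.1597; 0.1597 < 1: convergent.

yes, ρ = 0.1597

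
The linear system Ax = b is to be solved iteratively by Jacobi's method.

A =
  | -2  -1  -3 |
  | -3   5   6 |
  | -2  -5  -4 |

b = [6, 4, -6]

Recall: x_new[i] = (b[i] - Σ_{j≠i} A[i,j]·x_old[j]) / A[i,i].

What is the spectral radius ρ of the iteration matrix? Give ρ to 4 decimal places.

Diagonal D = diag(-2, 5, -4); L, U strict lower/upper.
Jacobi T = -D⁻¹(L+U): T[1,2] = -(6)/(5) = -1.2000; T[1,1] = 0.
  T[0,:] = [+0.0000, -0.5000, -1.5000]
  T[1,:] = [+0.6000, +0.0000, -1.2000]
  T[2,:] = [-0.5000, -1.2500, +0.0000]
|roots of det(T-λI)|: 1.5730, 1.0934, 0.4797.
spectral radius ρ = 1.5730; 1.5730 > 1: divergent.

1.5730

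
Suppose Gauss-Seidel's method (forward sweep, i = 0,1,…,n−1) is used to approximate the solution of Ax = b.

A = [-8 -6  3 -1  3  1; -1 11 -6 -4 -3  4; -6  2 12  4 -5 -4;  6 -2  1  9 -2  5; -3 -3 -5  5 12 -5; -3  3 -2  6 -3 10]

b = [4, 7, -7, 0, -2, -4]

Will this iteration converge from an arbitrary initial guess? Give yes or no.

Diagonal D = diag(-8, 11, 12, 9, 12, 10); L, U strict lower/upper.
GS T = -(D+L)⁻¹U: row 0 first, T[0,3] = -(-1)/(-8) = -0.1250; later rows by forward substitution.
  T[0,:] = [+0.0000, -0.7500, +0.3750, -0.1250, +0.3750, +0.1250]
  T[1,:] = [+0.0000, -0.0682, +0.5795, +0.3523, +0.3068, -0.3523]
  T[2,:] = [+0.0000, -0.3636, +0.0909, -0.4545, +0.5530, +0.4545]
  T[3,:] = [+0.0000, +0.5253, -0.1313, +0.2121, -0.0210, -0.7677]
  T[4,:] = [+0.0000, -0.5749, +0.3312, -0.2210, +0.4097, +0.8691]
  T[5,:] = [+0.0000, -0.7649, +0.1350, -0.4277, +0.2666, +0.9554]
|roots of det(T-λI)|: 1.5000, 0.7240, 0.4251, 0.2341, 0.0351, 0.0000.
ρ = 1.5000; 1.5000 > 1 ⇒ diverges.

no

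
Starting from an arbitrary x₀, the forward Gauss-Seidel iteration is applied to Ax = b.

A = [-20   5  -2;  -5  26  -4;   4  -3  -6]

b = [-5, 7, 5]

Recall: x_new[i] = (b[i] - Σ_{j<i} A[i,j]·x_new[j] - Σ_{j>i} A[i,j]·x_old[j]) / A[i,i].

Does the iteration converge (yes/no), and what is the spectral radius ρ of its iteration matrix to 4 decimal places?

Let D = diag(-20, 26, -6); L, U the strict triangles.
Gauss-Seidel: T = -(D+L)⁻¹U, row 0 first, T[0,2] = -(-2)/(-20) = -0.1000; later rows by forward substitution.
  T[0,:] = [+0.0000, +0.2500, -0.1000]
  T[1,:] = [+0.0000, +0.0481, +0.1346]
  T[2,:] = [+0.0000, +0.1426, -0.1340]
moduli |λ_i(T)| = 0.2087, 0.1228, 0.0000.
ρ = 0.2087; 0.2087 < 1 ⇒ converges.

yes, ρ = 0.2087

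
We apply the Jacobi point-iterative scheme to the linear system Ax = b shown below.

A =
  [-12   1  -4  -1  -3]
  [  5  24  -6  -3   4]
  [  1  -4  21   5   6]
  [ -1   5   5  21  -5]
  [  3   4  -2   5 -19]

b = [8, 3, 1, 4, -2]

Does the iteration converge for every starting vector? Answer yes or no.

yes

Write A = D+L+U with D = diag(-12, 24, 21, 21, -19).
Jacobi T = -D⁻¹(L+U): T[1,2] = -(-6)/(24) = +0.2500; T[1,1] = 0.
  T[0,:] = [+0.0000  +0.0833  -0.3333  -0.0833  -0.2500]
  T[1,:] = [-0.2083  +0.0000  +0.2500  +0.1250  -0.1667]
  T[2,:] = [-0.0476  +0.1905  +0.0000  -0.2381  -0.2857]
  T[3,:] = [+0.0476  -0.2381  -0.2381  +0.0000  +0.2381]
  T[4,:] = [+0.1579  +0.2105  -0.1053  +0.2632  +0.0000]
eigenvalue magnitudes: 0.5001, 0.3386, 0.3386, 0.1954, 0.0336.
spectral radius ρ = 0.5001; 0.5001 < 1 ⇒ converges.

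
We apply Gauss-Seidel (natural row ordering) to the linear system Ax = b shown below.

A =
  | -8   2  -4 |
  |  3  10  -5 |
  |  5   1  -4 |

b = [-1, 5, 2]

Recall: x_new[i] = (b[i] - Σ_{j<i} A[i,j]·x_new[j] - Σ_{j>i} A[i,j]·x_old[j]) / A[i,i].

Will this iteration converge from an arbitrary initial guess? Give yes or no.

yes

Diagonal D = diag(-8, 10, -4); L, U strict lower/upper.
GS T = -(D+L)⁻¹U: row 0 first, T[0,1] = -(2)/(-8) = +0.2500; later rows by forward substitution.
  T[0,:] = [+0.0000, +0.2500, -0.5000]
  T[1,:] = [+0.0000, -0.0750, +0.6500]
  T[2,:] = [+0.0000, +0.2938, -0.4625]
|roots of det(T-λI)|: 0.7467, 0.2092, 0.0000.
ρ = 0.7467; 0.7467 < 1: convergent.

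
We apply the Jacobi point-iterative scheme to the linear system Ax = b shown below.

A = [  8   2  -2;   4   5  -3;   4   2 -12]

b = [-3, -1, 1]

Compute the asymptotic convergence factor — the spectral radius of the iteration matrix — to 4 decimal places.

Write A = D+L+U with D = diag(8, 5, -12).
Jacobi T = -D⁻¹(L+U): T[1,0] = -(4)/(5) = -0.8000; T[1,1] = 0.
  T[0,:] = [+0.0000 -0.2500 +0.2500]
  T[1,:] = [-0.8000 +0.0000 +0.6000]
  T[2,:] = [+0.3333 +0.1667 +0.0000]
moduli |λ_i(T)| = 0.7079, 0.4408, 0.2671.
ρ = 0.7079; 0.7079 < 1 ⇒ converges.

0.7079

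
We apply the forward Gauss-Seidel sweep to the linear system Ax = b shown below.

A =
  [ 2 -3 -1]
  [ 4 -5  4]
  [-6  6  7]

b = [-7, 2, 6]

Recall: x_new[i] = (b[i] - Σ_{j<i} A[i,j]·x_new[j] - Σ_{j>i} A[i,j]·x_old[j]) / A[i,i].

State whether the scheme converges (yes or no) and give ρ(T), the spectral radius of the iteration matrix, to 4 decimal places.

Let D = diag(2, -5, 7); L, U the strict triangles.
GS T = -(D+L)⁻¹U: row 0 first, T[0,2] = -(-1)/(2) = +0.5000; later rows by forward substitution.
  T[0,:] = [+0.0000  +1.5000  +0.5000]
  T[1,:] = [+0.0000  +1.2000  +1.2000]
  T[2,:] = [+0.0000  +0.2571  -0.6000]
|roots of det(T-λI)|: 1.3576, 0.7576, 0.0000.
spectral radius ρ = 1.3576; 1.3576 > 1 ⇒ diverges.

no, ρ = 1.3576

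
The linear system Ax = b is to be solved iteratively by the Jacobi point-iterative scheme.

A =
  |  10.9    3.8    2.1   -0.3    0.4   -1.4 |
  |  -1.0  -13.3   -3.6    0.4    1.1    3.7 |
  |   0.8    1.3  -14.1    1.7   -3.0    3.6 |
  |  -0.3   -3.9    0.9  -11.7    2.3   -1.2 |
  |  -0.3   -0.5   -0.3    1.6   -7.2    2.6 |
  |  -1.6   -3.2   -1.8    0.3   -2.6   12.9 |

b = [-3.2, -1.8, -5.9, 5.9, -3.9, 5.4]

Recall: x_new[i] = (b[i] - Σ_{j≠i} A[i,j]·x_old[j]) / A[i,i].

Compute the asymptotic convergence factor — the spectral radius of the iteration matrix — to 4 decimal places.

0.5658

Split A = D + L + U, D = diag(10.9, -13.3, -14.1, -11.7, -7.2, 12.9).
Jacobi: T = -D⁻¹(L+U), T[5,0] = -(-1.6)/(12.9) = +0.1240; T[5,5] = 0.
  T[0,:] = [+0.0000, -0.3486, -0.1927, +0.0275, -0.0367, +0.1284]
  T[1,:] = [-0.0752, +0.0000, -0.2707, +0.0301, +0.0827, +0.2782]
  T[2,:] = [+0.0567, +0.0922, +0.0000, +0.1206, -0.2128, +0.2553]
  T[3,:] = [-0.0256, -0.3333, +0.0769, +0.0000, +0.1966, -0.1026]
  T[4,:] = [-0.0417, -0.0694, -0.0417, +0.2222, +0.0000, +0.3611]
  T[5,:] = [+0.1240, +0.2481, +0.1395, -0.0233, +0.2016, +0.0000]
|eigenvalues of T|: 0.5658, 0.2912, 0.2912, 0.1243, 0.1243, 0.1095.
spectral radius ρ = 0.5658; 0.5658 < 1: convergent.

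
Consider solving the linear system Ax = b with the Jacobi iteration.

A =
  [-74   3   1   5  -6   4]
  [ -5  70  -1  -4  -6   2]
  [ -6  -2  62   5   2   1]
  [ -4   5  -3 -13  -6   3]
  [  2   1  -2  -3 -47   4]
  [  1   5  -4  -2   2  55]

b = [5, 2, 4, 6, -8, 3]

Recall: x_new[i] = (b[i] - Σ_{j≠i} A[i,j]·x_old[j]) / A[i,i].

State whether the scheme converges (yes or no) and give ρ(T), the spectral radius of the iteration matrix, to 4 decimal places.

Split A = D + L + U, D = diag(-74, 70, 62, -13, -47, 55).
Jacobi T = -D⁻¹(L+U): T[3,4] = -(-6)/(-13) = -0.4615; T[3,3] = 0.
  T[0,:] = [+0.0000, +0.0405, +0.0135, +0.0676, -0.0811, +0.0541]
  T[1,:] = [+0.0714, +0.0000, +0.0143, +0.0571, +0.0857, -0.0286]
  T[2,:] = [+0.0968, +0.0323, +0.0000, -0.0806, -0.0323, -0.0161]
  T[3,:] = [-0.3077, +0.3846, -0.2308, +0.0000, -0.4615, +0.2308]
  T[4,:] = [+0.0426, +0.0213, -0.0426, -0.0638, +0.0000, +0.0851]
  T[5,:] = [-0.0182, -0.0909, +0.0727, +0.0364, -0.0364, +0.0000]
|roots of det(T-λI)|: 0.3386, 0.1293, 0.1293, 0.1230, 0.1230, 0.0057.
spectral radius ρ = 0.3386; 0.3386 < 1: convergent.

yes, ρ = 0.3386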